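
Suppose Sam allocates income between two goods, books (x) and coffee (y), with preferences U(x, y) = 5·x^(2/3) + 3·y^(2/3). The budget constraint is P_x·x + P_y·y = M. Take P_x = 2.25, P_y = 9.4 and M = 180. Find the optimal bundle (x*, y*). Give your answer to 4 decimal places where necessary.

From the CES first-order condition, (5/3)·(y/x)^(1/3) = P_x/P_y.
Hence y/x = ((3/5)·P_x/P_y)^(1/(1/3)), i.e. raised to the 3 power.
Substitute y = (y/x)·x into the budget: x* = M/(P_x + P_y·(y/x)).
Numerically y/x = 0.002962, so x* = 180/(2.25 + 9.4·0.002962) = 79.0221 and y* = 0.002962·79.0221 = 0.2341.

x* = 79.0221, y* = 0.2341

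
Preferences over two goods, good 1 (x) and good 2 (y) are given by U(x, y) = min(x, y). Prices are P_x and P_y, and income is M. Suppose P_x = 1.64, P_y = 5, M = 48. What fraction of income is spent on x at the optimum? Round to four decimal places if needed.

share on x = 0.247

Leontief preferences: the optimum is at the kink where x/1 = y/1, i.e. y = x.
Budget: P_x·x + P_y·x = M, so (P_x + P_y)·x = M.
Demand: x*(P_x,P_y,M) = M/(P_x + P_y), y* = M/(P_x + P_y).
Here 1.64 + 5 = 6.64, giving x* = 7.2289 and y* = 7.2289.
Expenditure on x: 1.64·7.2289 = 11.8554; share = 0.247.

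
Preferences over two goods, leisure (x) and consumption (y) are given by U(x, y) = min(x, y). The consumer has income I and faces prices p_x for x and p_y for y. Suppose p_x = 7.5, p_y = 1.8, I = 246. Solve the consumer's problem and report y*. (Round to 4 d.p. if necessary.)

y* = 26.4516

Demand: x*(p_x,p_y,I) = I/(p_x + p_y), y* = I/(p_x + p_y).
Here 7.5 + 1.8 = 9.3, giving y* = 26.4516.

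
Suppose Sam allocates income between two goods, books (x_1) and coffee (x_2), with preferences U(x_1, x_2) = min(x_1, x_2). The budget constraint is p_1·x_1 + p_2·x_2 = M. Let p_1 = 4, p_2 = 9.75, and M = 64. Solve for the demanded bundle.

x_1* = 4.6545, x_2* = 4.6545

Demand: x_1*(p_1,p_2,M) = M/(p_1 + p_2), x_2* = M/(p_1 + p_2).
Here 4 + 9.75 = 13.75, giving x_1* = 4.6545 and x_2* = 4.6545.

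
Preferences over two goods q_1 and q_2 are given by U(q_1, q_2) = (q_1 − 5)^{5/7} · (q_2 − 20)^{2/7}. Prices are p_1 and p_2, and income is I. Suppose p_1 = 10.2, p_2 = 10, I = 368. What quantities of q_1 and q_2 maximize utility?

Let q_1' = q_1−5, q_2' = q_2−20. MRS = (5/2)·q_2'/q_1' = p_1/p_2.
After buying the subsistence bundle (5, 20), a share 5/7 of the remaining income goes to q_1: q_1* = 5 + 5/7·(I − 5p_1 − 20p_2)/p_1.
Discretionary income = 368 − 5·10.2 − 20·10 = 117; q_1* = 5 + 5/7·117/10.2 = 13.1933; q_2* = 20 + 2/7·117/10 = 23.3429.

q_1* = 13.1933, q_2* = 23.3429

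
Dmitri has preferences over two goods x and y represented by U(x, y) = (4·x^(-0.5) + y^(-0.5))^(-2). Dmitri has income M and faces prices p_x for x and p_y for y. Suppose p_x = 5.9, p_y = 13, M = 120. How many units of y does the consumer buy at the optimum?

From the CES first-order condition, 4·(y/x)^(1.5) = p_x/p_y.
Hence y/x = ((1/4)·p_x/p_y)^(1/(1.5)), i.e. raised to the 2/3 power.
With the ratio pinned down, the budget gives x* = M/(p_x + p_y·(y/x)) and y* = (y/x)·x*.
Numerically y/x = 0.234368, so x* = 120/(5.9 + 13·0.234368) = 13.4126 and y* = 0.234368·13.4126 = 3.1435.

y* = 3.1435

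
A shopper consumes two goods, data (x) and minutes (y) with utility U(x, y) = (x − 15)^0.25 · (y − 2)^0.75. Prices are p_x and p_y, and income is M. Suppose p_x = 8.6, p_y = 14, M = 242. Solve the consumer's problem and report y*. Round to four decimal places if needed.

This is Cobb-Douglas in (x−15, y−2): tangency gives 0.25·p_y·(y−2) = 0.75·p_x·(x−15).
Substituting into the budget: x* = 15 + 0.25·(M − 15·p_x − 2·p_y)/p_x, and y* = 2 + 0.75·(…)/p_y.
Discretionary income = 242 − 15·8.6 − 2·14 = 85; y* = 2 + 0.75·85/14 = 6.5536.

y* = 6.5536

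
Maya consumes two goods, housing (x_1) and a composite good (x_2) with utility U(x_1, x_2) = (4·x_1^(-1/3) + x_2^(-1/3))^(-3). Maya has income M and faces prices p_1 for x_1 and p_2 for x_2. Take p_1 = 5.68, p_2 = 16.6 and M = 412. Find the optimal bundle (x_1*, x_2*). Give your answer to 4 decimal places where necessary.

x_1* = 49.6046, x_2* = 7.8462

MRS = MU_x_1/MU_x_2 = 4·(x_2/x_1)^(4/3). Set equal to p_1/p_2.
Solve for the ratio: x_2/x_1 = [(1/4)·p_1/p_2]^(0.75).
Substitute x_2 = (x_2/x_1)·x_1 into the budget: x_1* = M/(p_1 + p_2·(x_2/x_1)).
Numerically x_2/x_1 = 0.158174, so x_1* = 412/(5.68 + 16.6·0.158174) = 49.6046 and x_2* = 0.158174·49.6046 = 7.8462.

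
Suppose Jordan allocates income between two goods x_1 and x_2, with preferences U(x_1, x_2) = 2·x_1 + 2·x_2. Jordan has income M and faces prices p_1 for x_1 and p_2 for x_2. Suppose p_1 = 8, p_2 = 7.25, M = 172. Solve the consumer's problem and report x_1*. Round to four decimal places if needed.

x_1* = 0

Linear utility — the consumer picks whichever good has higher MU/price: 2/8 = 0.25 vs 2/7.25 = 0.2759.
x_2 gives more utility per dollar, so spend all income on x_2: x_2* = M/p_2, x_1* = 0.
Numerically: x_1* = 0, x_2* = 23.7241.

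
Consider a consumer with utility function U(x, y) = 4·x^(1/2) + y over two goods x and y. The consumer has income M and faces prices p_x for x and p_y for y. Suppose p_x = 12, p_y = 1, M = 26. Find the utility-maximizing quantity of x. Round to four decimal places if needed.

x* = 0.0278

Utility is quasi-linear in y; the FOC for x is 2/√x = p_x/p_y.
Thus x* = (2·p_y/p_x)² — independent of M — with the rest of income spent on y.
Plugging in: x* = (2·1/12)² = 0.0278.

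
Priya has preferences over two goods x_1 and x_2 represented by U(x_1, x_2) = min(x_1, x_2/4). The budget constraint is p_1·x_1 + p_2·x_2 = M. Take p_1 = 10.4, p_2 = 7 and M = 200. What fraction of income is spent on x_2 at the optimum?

share on x_2 = 0.7292

Demand: x_1*(p_1,p_2,M) = M/(p_1 + 4·p_2), x_2* = 4·M/(p_1 + 4·p_2).
Here 10.4 + 4·7 = 38.4, giving x_1* = 5.2083 and x_2* = 20.8333.
Expenditure on x_2: 7·20.8333 = 145.8333; share = 0.7292.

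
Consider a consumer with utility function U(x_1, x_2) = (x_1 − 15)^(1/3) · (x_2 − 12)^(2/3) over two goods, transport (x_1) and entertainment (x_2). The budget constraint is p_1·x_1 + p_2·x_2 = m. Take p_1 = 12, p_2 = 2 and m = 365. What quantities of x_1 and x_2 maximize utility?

MRS = (1/2)·(x_2−12)/(x_1−15). Tangency with p_1/p_2 gives x_2−12 = 2·(p_1/p_2)·(x_1−15).
Substituting into the budget: x_1* = 15 + 1/3·(m − 15·p_1 − 12·p_2)/p_1, and x_2* = 12 + 2/3·(…)/p_2.
Discretionary income = 365 − 15·12 − 12·2 = 161; x_1* = 15 + 1/3·161/12 = 19.4722; x_2* = 12 + 2/3·161/2 = 65.6667.

x_1* = 19.4722, x_2* = 65.6667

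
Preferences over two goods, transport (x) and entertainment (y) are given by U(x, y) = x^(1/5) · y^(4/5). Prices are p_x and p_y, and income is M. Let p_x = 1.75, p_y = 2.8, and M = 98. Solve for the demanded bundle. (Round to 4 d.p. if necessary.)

x* = 11.2, y* = 28

At p_x=1.75, p_y=2.8, M=98: x* = 0.2·98/1.75 = 11.2, y* = 28.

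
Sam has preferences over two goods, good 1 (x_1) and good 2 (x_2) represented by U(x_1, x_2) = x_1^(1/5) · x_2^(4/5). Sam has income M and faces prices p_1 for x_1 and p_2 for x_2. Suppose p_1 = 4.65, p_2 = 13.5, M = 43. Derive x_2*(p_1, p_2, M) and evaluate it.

x_2* = 2.5481

Tangency: MRS = (1/4)·x_2/x_1 = p_1/p_2.
So 0.2·p_2·x_2 = 0.8·p_1·x_1; combined with the budget, a share 0.2 of income goes to x_1.
Demand: x_1*(p_1,p_2,M) = 0.2·M/p_1 and x_2* = 0.8·M/p_2.
At p_1=4.65, p_2=13.5, M=43: x_2* = 0.8·43/13.5 = 2.5481.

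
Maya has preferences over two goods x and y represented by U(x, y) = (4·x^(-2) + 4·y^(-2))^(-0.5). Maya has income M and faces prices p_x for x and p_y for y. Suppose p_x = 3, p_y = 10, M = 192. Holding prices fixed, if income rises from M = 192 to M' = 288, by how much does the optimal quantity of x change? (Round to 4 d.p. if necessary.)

MU_x ∝ 4·x^(-3), MU_y ∝ 4·y^(-3), so MRS = (y/x)^(3) = p_x/p_y.
Solve for the ratio: y/x = [p_x/p_y]^(1/3).
With the ratio pinned down, the budget gives x* = M/(p_x + p_y·(y/x)) and y* = (y/x)·x*.
Numerically y/x = 0.669433, so x* = 192/(3 + 10·0.669433) = 19.8054.
At M' = 288: x* = 29.7081. Change: 29.7081 − 19.8054 = 9.9027.

Δx* = 9.9027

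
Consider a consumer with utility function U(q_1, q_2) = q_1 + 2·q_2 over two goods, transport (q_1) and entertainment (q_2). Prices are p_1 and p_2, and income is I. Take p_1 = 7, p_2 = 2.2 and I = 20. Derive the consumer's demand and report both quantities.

Linear utility — the consumer picks whichever good has higher MU/price: 1/7 = 0.1429 vs 2/2.2 = 0.9091.
q_2 gives more utility per dollar, so spend all income on q_2: q_2* = I/p_2, q_1* = 0.
Numerically: q_1* = 0, q_2* = 9.0909.

q_1* = 0, q_2* = 9.0909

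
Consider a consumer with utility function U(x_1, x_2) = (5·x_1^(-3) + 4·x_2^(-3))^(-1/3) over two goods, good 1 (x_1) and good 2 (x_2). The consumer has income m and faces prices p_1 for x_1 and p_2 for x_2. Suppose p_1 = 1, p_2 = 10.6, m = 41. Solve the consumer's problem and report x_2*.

From the CES first-order condition, (5/4)·(x_2/x_1)^(4) = p_1/p_2.
Hence x_2/x_1 = ((4/5)·p_1/p_2)^(1/(4)), i.e. raised to the 0.25 power.
Substitute x_2 = (x_2/x_1)·x_1 into the budget: x_1* = m/(p_1 + p_2·(x_2/x_1)).
Numerically x_2/x_1 = 0.524138, so x_1* = 41/(1 + 10.6·0.524138) = 6.2539 and x_2* = 0.524138·6.2539 = 3.2779.

x_2* = 3.2779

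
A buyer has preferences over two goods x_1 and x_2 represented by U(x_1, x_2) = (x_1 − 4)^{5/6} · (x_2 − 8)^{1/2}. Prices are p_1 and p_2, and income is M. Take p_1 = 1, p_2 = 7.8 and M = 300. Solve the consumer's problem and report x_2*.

MRS = (5/3)·(x_2−8)/(x_1−4). Tangency with p_1/p_2 gives x_2−8 = (3/5)·(p_1/p_2)·(x_1−4).
After buying the subsistence bundle (4, 8), a share 0.625 of the remaining income goes to x_1: x_1* = 4 + 0.625·(M − 4p_1 − 8p_2)/p_1.
Discretionary income = 300 − 4·1 − 8·7.8 = 233.6; x_2* = 8 + 0.375·233.6/7.8 = 19.2308.

x_2* = 19.2308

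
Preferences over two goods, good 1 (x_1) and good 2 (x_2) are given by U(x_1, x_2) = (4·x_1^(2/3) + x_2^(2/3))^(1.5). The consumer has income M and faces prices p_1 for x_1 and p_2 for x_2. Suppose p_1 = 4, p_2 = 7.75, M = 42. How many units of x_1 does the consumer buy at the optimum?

Numerically x_2/x_1 = 0.002148, so x_1* = 42/(4 + 7.75·0.002148) = 10.4565.

x_1* = 10.4565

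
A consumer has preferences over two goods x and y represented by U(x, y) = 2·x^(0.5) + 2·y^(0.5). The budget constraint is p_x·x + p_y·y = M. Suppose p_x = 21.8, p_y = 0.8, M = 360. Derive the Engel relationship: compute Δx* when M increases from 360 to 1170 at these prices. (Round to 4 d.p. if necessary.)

Numerically y/x = 742.5625, so x* = 360/(21.8 + 0.8·742.5625) = 0.5846.
At M' = 1170: x* = 1.8998. Change: 1.8998 − 0.5846 = 1.3153.

Δx* = 1.3153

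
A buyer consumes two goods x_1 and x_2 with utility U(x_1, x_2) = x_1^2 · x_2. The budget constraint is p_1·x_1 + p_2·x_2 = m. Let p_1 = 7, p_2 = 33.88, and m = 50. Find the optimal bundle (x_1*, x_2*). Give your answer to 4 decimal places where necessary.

Tangency: MRS = 2·x_2/x_1 = p_1/p_2.
So 2·p_2·x_2 = p_1·x_1; combined with the budget, a share 2/3 of income goes to x_1.
Demand: x_1*(p_1,p_2,m) = 2/3·m/p_1 and x_2* = 1/3·m/p_2.
At p_1=7, p_2=33.88, m=50: x_1* = 2/3·50/7 = 4.7619, x_2* = 0.4919.

x_1* = 4.7619, x_2* = 0.4919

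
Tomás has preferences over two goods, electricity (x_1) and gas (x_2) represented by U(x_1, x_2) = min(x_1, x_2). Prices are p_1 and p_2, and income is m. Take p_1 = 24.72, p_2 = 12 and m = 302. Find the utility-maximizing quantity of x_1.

x_1* = 8.2244

Demand: x_1*(p_1,p_2,m) = m/(p_1 + p_2), x_2* = m/(p_1 + p_2).
Here 24.72 + 12 = 36.72, giving x_1* = 8.2244.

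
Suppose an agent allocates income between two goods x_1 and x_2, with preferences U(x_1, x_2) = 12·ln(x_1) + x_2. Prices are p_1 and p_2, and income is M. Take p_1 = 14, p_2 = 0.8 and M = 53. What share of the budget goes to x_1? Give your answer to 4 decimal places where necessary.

MU_x_1 = 12/x_1, MU_x_2 = 1. Tangency: 12/x_1 = p_1/p_2.
So x_1*(p_1,p_2) = 12·p_2/p_1, independent of income; and x_2* = (M − 12·p_2)/p_2.
At the given prices: x_1* = 12·0.8/14 = 0.6857, and x_2* = 54.25.
Expenditure on x_1: 14·0.6857 = 9.6; share = 0.1811.

share on x_1 = 0.1811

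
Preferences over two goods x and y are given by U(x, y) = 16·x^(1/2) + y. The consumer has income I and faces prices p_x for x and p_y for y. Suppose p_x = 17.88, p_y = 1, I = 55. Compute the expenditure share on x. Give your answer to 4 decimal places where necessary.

Utility is quasi-linear in y; the FOC for x is 8/√x = p_x/p_y.
Thus x* = (8·p_y/p_x)² — independent of I — with the rest of income spent on y.
Plugging in: x* = (8·1/17.88)² = 0.2002, y* = 51.4206.
Expenditure on x: 17.88·0.2002 = 3.5794; share = 0.0651.

share on x = 0.0651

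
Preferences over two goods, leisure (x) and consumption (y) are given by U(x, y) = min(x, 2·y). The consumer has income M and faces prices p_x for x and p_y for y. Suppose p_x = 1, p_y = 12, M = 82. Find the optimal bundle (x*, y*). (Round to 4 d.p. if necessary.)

With perfect complements, no substitution: consume in ratio x:y = 2:1.
Budget: p_x·x + p_y·(1/2)·x = M, so (2·p_x + p_y)·x = 2·M.
Demand: x*(p_x,p_y,M) = 2·M/(2·p_x + p_y), y* = M/(2·p_x + p_y).
Here 2·1 + 12 = 14, giving x* = 11.7143 and y* = 5.8571.

x* = 11.7143, y* = 5.8571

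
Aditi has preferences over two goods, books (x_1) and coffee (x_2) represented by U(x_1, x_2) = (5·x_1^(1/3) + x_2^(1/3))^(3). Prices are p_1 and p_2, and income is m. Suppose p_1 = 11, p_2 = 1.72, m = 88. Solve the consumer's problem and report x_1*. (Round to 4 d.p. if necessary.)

MU_x_1 ∝ 5·x_1^(-2/3), MU_x_2 ∝ x_2^(-2/3), so MRS = 5·(x_2/x_1)^(2/3) = p_1/p_2.
Solve for the ratio: x_2/x_1 = [(1/5)·p_1/p_2]^(1.5).
With the ratio pinned down, the budget gives x_1* = m/(p_1 + p_2·(x_2/x_1)) and x_2* = (x_2/x_1)·x_1*.
Numerically x_2/x_1 = 1.446576, so x_1* = 88/(11 + 1.72·1.446576) = 6.5243.

x_1* = 6.5243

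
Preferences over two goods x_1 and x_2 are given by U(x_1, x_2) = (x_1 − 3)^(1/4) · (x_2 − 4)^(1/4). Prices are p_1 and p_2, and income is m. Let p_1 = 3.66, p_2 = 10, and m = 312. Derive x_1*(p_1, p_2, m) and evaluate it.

x_1* = 38.6585

After buying the subsistence bundle (3, 4), a share 0.5 of the remaining income goes to x_1: x_1* = 3 + 0.5·(m − 3p_1 − 4p_2)/p_1.
Discretionary income = 312 − 3·3.66 − 4·10 = 261.02; x_1* = 3 + 0.5·261.02/3.66 = 38.6585.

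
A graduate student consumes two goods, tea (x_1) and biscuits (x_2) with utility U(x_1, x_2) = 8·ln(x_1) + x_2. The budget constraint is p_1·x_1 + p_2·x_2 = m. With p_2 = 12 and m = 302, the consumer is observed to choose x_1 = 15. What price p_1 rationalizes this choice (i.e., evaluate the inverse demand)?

MU_x_1 = 8/x_1, MU_x_2 = 1. Tangency: 8/x_1 = p_1/p_2.
So x_1*(p_1,p_2) = 8·p_2/p_1, independent of income; and x_2* = (m − 8·p_2)/p_2.
Set x_1* = 15 in the demand function and solve for p_1: p_1 = 6.4.

p_1 = 6.4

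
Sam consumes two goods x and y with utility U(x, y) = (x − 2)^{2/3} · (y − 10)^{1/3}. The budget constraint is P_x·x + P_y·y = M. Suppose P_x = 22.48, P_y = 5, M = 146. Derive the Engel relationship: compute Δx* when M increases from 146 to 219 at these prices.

Δx* = 2.1649

This is Cobb-Douglas in (x−2, y−10): tangency gives 2/3·P_y·(y−10) = 1/3·P_x·(x−2).
Substituting into the budget: x* = 2 + 2/3·(M − 2·P_x − 10·P_y)/P_x, and y* = 10 + 1/3·(…)/P_y.
Discretionary income = 146 − 2·22.48 − 10·5 = 51.04; x* = 2 + 2/3·51.04/22.48 = 3.5136.
At M' = 219: x* = 5.6785. Change: 5.6785 − 3.5136 = 2.1649.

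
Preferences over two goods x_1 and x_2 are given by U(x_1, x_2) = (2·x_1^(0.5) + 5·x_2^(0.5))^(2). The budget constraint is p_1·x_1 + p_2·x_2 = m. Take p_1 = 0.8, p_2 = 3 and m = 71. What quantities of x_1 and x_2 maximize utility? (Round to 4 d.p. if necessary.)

Substitute x_2 = (x_2/x_1)·x_1 into the budget: x_1* = m/(p_1 + p_2·(x_2/x_1)).
Numerically x_2/x_1 = 0.444444, so x_1* = 71/(0.8 + 3·0.444444) = 33.2812 and x_2* = 0.444444·33.2812 = 14.7917.

x_1* = 33.2812, x_2* = 14.7917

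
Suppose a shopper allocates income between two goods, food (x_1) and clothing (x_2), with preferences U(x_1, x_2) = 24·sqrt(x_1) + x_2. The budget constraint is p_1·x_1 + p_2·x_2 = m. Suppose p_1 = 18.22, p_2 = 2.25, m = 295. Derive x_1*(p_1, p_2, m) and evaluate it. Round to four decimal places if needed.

x_1* = 2.196

Solve: √x_1 = 12·p_2/p_1, so x_1*(p_1,p_2) = (12·p_2/p_1)², and x_2* = (m − p_1·x_1*)/p_2.
Plugging in: x_1* = (12·2.25/18.22)² = 2.196.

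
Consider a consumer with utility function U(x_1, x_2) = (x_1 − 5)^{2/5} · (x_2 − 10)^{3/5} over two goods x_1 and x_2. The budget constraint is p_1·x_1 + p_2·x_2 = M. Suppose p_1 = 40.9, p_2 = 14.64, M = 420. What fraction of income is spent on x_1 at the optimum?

share on x_1 = 0.5527

MRS = (2/3)·(x_2−10)/(x_1−5). Tangency with p_1/p_2 gives x_2−10 = (3/2)·(p_1/p_2)·(x_1−5).
Substituting into the budget: x_1* = 5 + 0.4·(M − 5·p_1 − 10·p_2)/p_1, and x_2* = 10 + 0.6·(…)/p_2.
Discretionary income = 420 − 5·40.9 − 10·14.64 = 69.1; x_1* = 5 + 0.4·69.1/40.9 = 5.6758; x_2* = 10 + 0.6·69.1/14.64 = 12.832.
Expenditure on x_1: 40.9·5.6758 = 232.14; share = 0.5527.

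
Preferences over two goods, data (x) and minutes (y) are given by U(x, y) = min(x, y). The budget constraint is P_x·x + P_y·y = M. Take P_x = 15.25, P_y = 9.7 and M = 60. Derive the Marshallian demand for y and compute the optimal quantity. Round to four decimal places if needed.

Demand: x*(P_x,P_y,M) = M/(P_x + P_y), y* = M/(P_x + P_y).
Here 15.25 + 9.7 = 24.95, giving y* = 2.4048.

y* = 2.4048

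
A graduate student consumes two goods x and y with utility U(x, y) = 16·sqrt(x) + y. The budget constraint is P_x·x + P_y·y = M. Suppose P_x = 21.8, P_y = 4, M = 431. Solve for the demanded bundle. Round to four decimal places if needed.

x* = 2.1547, y* = 96.0069

Solve: √x = 8·P_y/P_x, so x*(P_x,P_y) = (8·P_y/P_x)², and y* = (M − P_x·x*)/P_y.
Plugging in: x* = (8·4/21.8)² = 2.1547, y* = 96.0069.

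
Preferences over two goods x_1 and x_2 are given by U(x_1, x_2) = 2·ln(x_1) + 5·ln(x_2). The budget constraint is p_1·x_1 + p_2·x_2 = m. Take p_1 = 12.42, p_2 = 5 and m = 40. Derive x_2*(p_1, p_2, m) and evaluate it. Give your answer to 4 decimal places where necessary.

MU_x_1/MU_x_2 = (2·x_2)/(5·x_1); tangency sets this equal to p_1/p_2.
So 2·p_2·x_2 = 5·p_1·x_1; combined with the budget, a share 2/7 of income goes to x_1.
Demand: x_1*(p_1,p_2,m) = 2/7·m/p_1 and x_2* = 5/7·m/p_2.
At p_1=12.42, p_2=5, m=40: x_2* = 5/7·40/5 = 5.7143.

x_2* = 5.7143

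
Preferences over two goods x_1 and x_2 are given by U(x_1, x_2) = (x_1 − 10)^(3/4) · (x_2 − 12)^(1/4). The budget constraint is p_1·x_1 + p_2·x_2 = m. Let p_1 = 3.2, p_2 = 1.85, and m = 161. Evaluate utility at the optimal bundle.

This is Cobb-Douglas in (x_1−10, x_2−12): tangency gives 0.75·p_2·(x_2−12) = 0.25·p_1·(x_1−10).
After buying the subsistence bundle (10, 12), a share 0.75 of the remaining income goes to x_1: x_1* = 10 + 0.75·(m − 10p_1 − 12p_2)/p_1.
Discretionary income = 161 − 10·3.2 − 12·1.85 = 106.8; x_1* = 10 + 0.75·106.8/3.2 = 35.0312; x_2* = 12 + 0.25·106.8/1.85 = 26.4324.
Utility at the optimum: U(35.0312, 26.4324) = 21.8121.

V = 21.8121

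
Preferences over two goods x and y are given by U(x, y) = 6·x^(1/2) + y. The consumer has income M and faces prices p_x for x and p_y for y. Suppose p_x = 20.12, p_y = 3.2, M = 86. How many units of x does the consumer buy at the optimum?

x* = 0.2277

MU_x = 3/√x, MU_y = 1. Tangency: 3/√x = p_x/p_y.
Thus x* = (3·p_y/p_x)² — independent of M — with the rest of income spent on y.
Plugging in: x* = (3·3.2/20.12)² = 0.2277.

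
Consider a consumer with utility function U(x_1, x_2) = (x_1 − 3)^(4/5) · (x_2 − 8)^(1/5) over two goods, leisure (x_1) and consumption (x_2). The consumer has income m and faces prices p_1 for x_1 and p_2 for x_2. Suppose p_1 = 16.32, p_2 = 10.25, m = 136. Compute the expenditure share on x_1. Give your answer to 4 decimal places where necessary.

share on x_1 = 0.3896

Discretionary income = 136 − 3·16.32 − 8·10.25 = 5.04; x_1* = 3 + 0.8·5.04/16.32 = 3.2471; x_2* = 8 + 0.2·5.04/10.25 = 8.0983.
Expenditure on x_1: 16.32·3.2471 = 52.992; share = 0.3896.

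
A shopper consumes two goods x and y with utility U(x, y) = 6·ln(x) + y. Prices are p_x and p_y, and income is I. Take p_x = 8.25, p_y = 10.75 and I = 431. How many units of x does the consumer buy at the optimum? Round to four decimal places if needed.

x* = 7.8182

So x*(p_x,p_y) = 6·p_y/p_x, independent of income; and y* = (I − 6·p_y)/p_y.
At the given prices: x* = 6·10.75/8.25 = 7.8182.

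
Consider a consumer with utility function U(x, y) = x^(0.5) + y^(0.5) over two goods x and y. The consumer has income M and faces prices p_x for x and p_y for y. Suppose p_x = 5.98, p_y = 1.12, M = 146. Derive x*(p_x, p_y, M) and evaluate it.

MU_x ∝ x^(-0.5), MU_y ∝ y^(-0.5), so MRS = (y/x)^(0.5) = p_x/p_y.
Solve for the ratio: y/x = [p_x/p_y]^(2).
With the ratio pinned down, the budget gives x* = M/(p_x + p_y·(y/x)) and y* = (y/x)·x*.
Numerically y/x = 28.507972, so x* = 146/(5.98 + 1.12·28.507972) = 3.8513.

x* = 3.8513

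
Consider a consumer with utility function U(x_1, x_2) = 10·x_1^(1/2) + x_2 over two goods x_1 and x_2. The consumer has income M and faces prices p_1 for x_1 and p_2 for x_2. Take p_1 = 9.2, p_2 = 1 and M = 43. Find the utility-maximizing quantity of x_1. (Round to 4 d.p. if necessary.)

x_1* = 0.2954

Set MRS = p_1/p_2: 5·x_1^(−1/2) = p_1/p_2.
Thus x_1* = (5·p_2/p_1)² — independent of M — with the rest of income spent on x_2.
Plugging in: x_1* = (5·1/9.2)² = 0.2954.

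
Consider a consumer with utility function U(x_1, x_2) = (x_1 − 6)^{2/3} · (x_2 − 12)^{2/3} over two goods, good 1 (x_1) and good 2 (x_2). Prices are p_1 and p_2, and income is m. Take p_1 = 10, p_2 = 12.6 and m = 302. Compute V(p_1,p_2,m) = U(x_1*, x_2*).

After buying the subsistence bundle (6, 12), a share 0.5 of the remaining income goes to x_1: x_1* = 6 + 0.5·(m − 6p_1 − 12p_2)/p_1.
Discretionary income = 302 − 6·10 − 12·12.6 = 90.8; x_1* = 6 + 0.5·90.8/10 = 10.54; x_2* = 12 + 0.5·90.8/12.6 = 15.6032.
Utility at the optimum: U(10.54, 15.6032) = 6.4441.

V = 6.4441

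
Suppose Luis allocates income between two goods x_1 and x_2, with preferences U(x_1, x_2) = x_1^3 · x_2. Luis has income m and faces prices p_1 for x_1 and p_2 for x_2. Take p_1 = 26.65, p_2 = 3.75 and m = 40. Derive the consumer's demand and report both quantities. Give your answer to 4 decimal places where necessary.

x_1* = 1.1257, x_2* = 2.6667

Demand: x_1*(p_1,p_2,m) = 0.75·m/p_1 and x_2* = 0.25·m/p_2.
At p_1=26.65, p_2=3.75, m=40: x_1* = 0.75·40/26.65 = 1.1257, x_2* = 2.6667.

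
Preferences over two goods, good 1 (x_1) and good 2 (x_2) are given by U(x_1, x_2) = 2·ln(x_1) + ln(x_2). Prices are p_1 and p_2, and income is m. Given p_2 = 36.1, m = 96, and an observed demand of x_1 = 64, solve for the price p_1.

The MRS is 2·x_2/x_1. Set MRS = p_1/p_2.
So 2·p_2·x_2 = p_1·x_1; combined with the budget, a share 2/3 of income goes to x_1.
Demand: x_1*(p_1,p_2,m) = 2/3·m/p_1 and x_2* = 1/3·m/p_2.
Set x_1* = 64 in the demand function and solve for p_1: p_1 = 1.

p_1 = 1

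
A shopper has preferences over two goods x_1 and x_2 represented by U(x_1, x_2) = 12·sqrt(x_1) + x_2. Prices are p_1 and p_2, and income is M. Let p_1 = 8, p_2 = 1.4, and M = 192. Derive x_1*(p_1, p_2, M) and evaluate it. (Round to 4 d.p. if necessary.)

x_1* = 1.1025

Utility is quasi-linear in x_2; the FOC for x_1 is 6/√x_1 = p_1/p_2.
Thus x_1* = (6·p_2/p_1)² — independent of M — with the rest of income spent on x_2.
Plugging in: x_1* = (6·1.4/8)² = 1.1025.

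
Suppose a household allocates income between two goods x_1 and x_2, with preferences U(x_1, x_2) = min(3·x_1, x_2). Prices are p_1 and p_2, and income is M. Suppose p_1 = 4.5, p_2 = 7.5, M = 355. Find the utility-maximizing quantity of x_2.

With perfect complements, no substitution: consume in ratio x_1:x_2 = 1:3.
Budget: p_1·x_1 + p_2·3·x_1 = M, so (p_1 + 3·p_2)·x_1 = M.
Demand: x_1*(p_1,p_2,M) = M/(p_1 + 3·p_2), x_2* = 3·M/(p_1 + 3·p_2).
Here 4.5 + 3·7.5 = 27, giving x_2* = 39.4444.

x_2* = 39.4444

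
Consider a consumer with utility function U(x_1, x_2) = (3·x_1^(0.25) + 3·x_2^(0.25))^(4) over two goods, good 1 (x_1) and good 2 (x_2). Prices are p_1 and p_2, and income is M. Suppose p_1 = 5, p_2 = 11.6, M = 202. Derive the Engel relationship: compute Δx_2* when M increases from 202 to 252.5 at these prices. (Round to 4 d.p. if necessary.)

MRS = MU_x_1/MU_x_2 = (x_2/x_1)^(0.75). Set equal to p_1/p_2.
Hence x_2/x_1 = (p_1/p_2)^(1/(0.75)), i.e. raised to the 4/3 power.
Substitute x_2 = (x_2/x_1)·x_1 into the budget: x_1* = M/(p_1 + p_2·(x_2/x_1)).
Numerically x_2/x_1 = 0.325599, so x_1* = 202/(5 + 11.6·0.325599) = 23.0148 and x_2* = 0.325599·23.0148 = 7.4936.
At M' = 252.5: x_2* = 9.367. Change: 9.367 − 7.4936 = 1.8734.

Δx_2* = 1.8734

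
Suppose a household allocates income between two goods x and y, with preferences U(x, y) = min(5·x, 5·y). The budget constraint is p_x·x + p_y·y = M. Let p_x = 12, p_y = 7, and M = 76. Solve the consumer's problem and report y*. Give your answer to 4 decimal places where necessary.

y* = 4

With perfect complements, no substitution: consume in ratio x:y = 5:5.
Budget: p_x·x + p_y·x = M, so (5·p_x + 5·p_y)·x = 5·M.
Demand: x*(p_x,p_y,M) = 5·M/(5·p_x + 5·p_y), y* = 5·M/(5·p_x + 5·p_y).
Here 5·12 + 5·7 = 95, giving y* = 4.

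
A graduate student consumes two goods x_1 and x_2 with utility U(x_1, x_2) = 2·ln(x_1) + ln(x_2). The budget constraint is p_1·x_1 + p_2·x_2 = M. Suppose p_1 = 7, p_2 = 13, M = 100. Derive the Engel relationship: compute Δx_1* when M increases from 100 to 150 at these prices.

Δx_1* = 4.7619

MU_x_1/MU_x_2 = (2·x_2)/(x_1); tangency sets this equal to p_1/p_2.
Rearranging, p_2·x_2 = (1/2)·p_1·x_1. Substituting into the budget gives p_1·x_1·(1 + (1/2)) = M.
Demand: x_1*(p_1,p_2,M) = 2/3·M/p_1 and x_2* = 1/3·M/p_2.
At p_1=7, p_2=13, M=100: x_1* = 2/3·100/7 = 9.5238.
At M' = 150: x_1* = 14.2857. Change: 14.2857 − 9.5238 = 4.7619.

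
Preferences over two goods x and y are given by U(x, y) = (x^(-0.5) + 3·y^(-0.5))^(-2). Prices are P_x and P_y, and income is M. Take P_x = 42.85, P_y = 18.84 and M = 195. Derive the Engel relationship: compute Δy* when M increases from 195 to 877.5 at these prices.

Δy* = 22.1942

MRS = MU_x/MU_y = (1/3)·(y/x)^(1.5). Set equal to P_x/P_y.
Hence y/x = (3·P_x/P_y)^(1/(1.5)), i.e. raised to the 2/3 power.
Substitute y = (y/x)·x into the budget: x* = M/(P_x + P_y·(y/x)).
Numerically y/x = 3.597445, so x* = 195/(42.85 + 18.84·3.597445) = 1.7627 and y* = 3.597445·1.7627 = 6.3412.
At M' = 877.5: y* = 28.5354. Change: 28.5354 − 6.3412 = 22.1942.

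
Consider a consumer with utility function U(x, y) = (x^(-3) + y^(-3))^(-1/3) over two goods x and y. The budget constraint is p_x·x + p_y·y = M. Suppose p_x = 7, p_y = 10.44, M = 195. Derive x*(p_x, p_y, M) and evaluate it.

MU_x ∝ x^(-4), MU_y ∝ y^(-4), so MRS = (y/x)^(4) = p_x/p_y.
Hence y/x = (p_x/p_y)^(1/(4)), i.e. raised to the 0.25 power.
With the ratio pinned down, the budget gives x* = M/(p_x + p_y·(y/x)) and y* = (y/x)·x*.
Numerically y/x = 0.904897, so x* = 195/(7 + 10.44·0.904897) = 11.8562.

x* = 11.8562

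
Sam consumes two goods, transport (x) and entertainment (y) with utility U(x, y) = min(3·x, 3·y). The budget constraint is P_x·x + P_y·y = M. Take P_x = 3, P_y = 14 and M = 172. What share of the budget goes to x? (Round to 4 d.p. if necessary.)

Leontief preferences: the optimum is at the kink where x/3 = y/3, i.e. y = x.
Budget: P_x·x + P_y·x = M, so (3·P_x + 3·P_y)·x = 3·M.
Demand: x*(P_x,P_y,M) = 3·M/(3·P_x + 3·P_y), y* = 3·M/(3·P_x + 3·P_y).
Here 3·3 + 3·14 = 51, giving x* = 10.1176 and y* = 10.1176.
Expenditure on x: 3·10.1176 = 30.3529; share = 0.1765.

share on x = 0.1765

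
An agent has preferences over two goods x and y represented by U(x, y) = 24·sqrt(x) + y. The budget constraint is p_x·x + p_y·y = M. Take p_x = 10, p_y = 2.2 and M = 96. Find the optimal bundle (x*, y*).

MU_x = 12/√x, MU_y = 1. Tangency: 12/√x = p_x/p_y.
Thus x* = (12·p_y/p_x)² — independent of M — with the rest of income spent on y.
Plugging in: x* = (12·2.2/10)² = 6.9696, y* = 11.9564.

x* = 6.9696, y* = 11.9564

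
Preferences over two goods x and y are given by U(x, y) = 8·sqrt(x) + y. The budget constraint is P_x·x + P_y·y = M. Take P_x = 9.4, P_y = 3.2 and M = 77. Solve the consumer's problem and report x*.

Plugging in: x* = (4·3.2/9.4)² = 1.8542.

x* = 1.8542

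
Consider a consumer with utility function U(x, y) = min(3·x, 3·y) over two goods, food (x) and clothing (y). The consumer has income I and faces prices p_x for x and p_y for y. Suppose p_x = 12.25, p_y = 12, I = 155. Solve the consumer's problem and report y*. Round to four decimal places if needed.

y* = 6.3918

With perfect complements, no substitution: consume in ratio x:y = 3:3.
Budget: p_x·x + p_y·x = I, so (3·p_x + 3·p_y)·x = 3·I.
Demand: x*(p_x,p_y,I) = 3·I/(3·p_x + 3·p_y), y* = 3·I/(3·p_x + 3·p_y).
Here 3·12.25 + 3·12 = 72.75, giving y* = 6.3918.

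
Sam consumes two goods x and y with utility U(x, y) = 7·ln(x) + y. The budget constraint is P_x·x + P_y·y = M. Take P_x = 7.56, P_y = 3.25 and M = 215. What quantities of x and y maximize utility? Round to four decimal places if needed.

Set MRS = P_x/P_y: (7/x)/1 = P_x/P_y.
So x*(P_x,P_y) = 7·P_y/P_x, independent of income; and y* = (M − 7·P_y)/P_y.
At the given prices: x* = 7·3.25/7.56 = 3.0093, and y* = 59.1538.

x* = 3.0093, y* = 59.1538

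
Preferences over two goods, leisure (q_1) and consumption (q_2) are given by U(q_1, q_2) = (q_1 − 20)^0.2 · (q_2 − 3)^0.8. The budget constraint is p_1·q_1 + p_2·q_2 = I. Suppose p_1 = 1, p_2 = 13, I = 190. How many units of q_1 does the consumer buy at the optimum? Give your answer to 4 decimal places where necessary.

q_1* = 46.2

Let q_1' = q_1−20, q_2' = q_2−3. MRS = (1/4)·q_2'/q_1' = p_1/p_2.
Substituting into the budget: q_1* = 20 + 0.2·(I − 20·p_1 − 3·p_2)/p_1, and q_2* = 3 + 0.8·(…)/p_2.
Discretionary income = 190 − 20·1 − 3·13 = 131; q_1* = 20 + 0.2·131/1 = 46.2.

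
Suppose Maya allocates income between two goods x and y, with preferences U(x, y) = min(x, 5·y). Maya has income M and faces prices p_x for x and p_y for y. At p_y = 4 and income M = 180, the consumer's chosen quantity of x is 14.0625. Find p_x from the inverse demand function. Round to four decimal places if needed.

p_x = 12

With perfect complements, no substitution: consume in ratio x:y = 5:1.
Budget: p_x·x + p_y·(1/5)·x = M, so (5·p_x + p_y)·x = 5·M.
Demand: x*(p_x,p_y,M) = 5·M/(5·p_x + p_y), y* = M/(5·p_x + p_y).
Set x* = 14.0625 in the demand function and solve for p_x: p_x = 12.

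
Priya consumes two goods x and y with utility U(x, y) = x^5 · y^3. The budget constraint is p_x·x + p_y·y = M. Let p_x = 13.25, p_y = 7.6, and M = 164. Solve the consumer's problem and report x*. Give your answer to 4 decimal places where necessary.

x* = 7.7358

The MRS is (5/3)·y/x. Set MRS = p_x/p_y.
So 5·p_y·y = 3·p_x·x; combined with the budget, a share 0.625 of income goes to x.
Demand: x*(p_x,p_y,M) = 0.625·M/p_x and y* = 0.375·M/p_y.
At p_x=13.25, p_y=7.6, M=164: x* = 0.625·164/13.25 = 7.7358.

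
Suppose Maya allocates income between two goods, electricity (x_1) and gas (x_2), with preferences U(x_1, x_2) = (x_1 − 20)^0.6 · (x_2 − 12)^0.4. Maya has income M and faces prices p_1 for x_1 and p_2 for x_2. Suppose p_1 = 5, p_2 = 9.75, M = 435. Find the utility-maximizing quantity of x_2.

x_2* = 20.9436

Discretionary income = 435 − 20·5 − 12·9.75 = 218; x_2* = 12 + 0.4·218/9.75 = 20.9436.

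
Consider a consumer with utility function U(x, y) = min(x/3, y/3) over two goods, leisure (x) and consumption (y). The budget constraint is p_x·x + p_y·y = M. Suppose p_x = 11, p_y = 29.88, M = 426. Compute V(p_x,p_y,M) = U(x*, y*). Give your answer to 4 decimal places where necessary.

V = 3.4736

With perfect complements, no substitution: consume in ratio x:y = 3:3.
Budget: p_x·x + p_y·x = M, so (3·p_x + 3·p_y)·x = 3·M.
Demand: x*(p_x,p_y,M) = 3·M/(3·p_x + 3·p_y), y* = 3·M/(3·p_x + 3·p_y).
Here 3·11 + 3·29.88 = 122.64, giving x* = 10.4207 and y* = 10.4207.
Utility at the optimum: U(10.4207, 10.4207) = 3.4736.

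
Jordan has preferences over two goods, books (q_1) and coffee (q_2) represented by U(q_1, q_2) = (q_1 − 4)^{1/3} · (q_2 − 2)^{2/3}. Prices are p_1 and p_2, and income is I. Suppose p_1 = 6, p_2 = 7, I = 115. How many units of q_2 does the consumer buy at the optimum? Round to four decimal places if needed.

q_2* = 9.3333

MRS = (1/2)·(q_2−2)/(q_1−4). Tangency with p_1/p_2 gives q_2−2 = 2·(p_1/p_2)·(q_1−4).
After buying the subsistence bundle (4, 2), a share 1/3 of the remaining income goes to q_1: q_1* = 4 + 1/3·(I − 4p_1 − 2p_2)/p_1.
Discretionary income = 115 − 4·6 − 2·7 = 77; q_2* = 2 + 2/3·77/7 = 9.3333.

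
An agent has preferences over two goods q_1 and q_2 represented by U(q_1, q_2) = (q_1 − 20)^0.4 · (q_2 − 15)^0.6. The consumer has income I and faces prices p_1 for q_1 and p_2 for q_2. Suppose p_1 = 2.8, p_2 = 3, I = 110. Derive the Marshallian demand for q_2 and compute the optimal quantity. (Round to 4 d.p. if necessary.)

q_2* = 16.8

MRS = (2/3)·(q_2−15)/(q_1−20). Tangency with p_1/p_2 gives q_2−15 = (3/2)·(p_1/p_2)·(q_1−20).
After buying the subsistence bundle (20, 15), a share 0.4 of the remaining income goes to q_1: q_1* = 20 + 0.4·(I − 20p_1 − 15p_2)/p_1.
Discretionary income = 110 − 20·2.8 − 15·3 = 9; q_2* = 15 + 0.6·9/3 = 16.8.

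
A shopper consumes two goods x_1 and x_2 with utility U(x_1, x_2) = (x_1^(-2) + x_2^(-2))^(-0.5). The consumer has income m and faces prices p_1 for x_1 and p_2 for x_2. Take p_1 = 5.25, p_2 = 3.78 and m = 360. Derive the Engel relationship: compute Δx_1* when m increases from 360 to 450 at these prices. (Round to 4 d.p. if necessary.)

Δx_1* = 9.5063

MU_x_1 ∝ x_1^(-3), MU_x_2 ∝ x_2^(-3), so MRS = (x_2/x_1)^(3) = p_1/p_2.
Solve for the ratio: x_2/x_1 = [p_1/p_2]^(1/3).
Substitute x_2 = (x_2/x_1)·x_1 into the budget: x_1* = m/(p_1 + p_2·(x_2/x_1)).
Numerically x_2/x_1 = 1.115722, so x_1* = 360/(5.25 + 3.78·1.115722) = 38.0251.
At m' = 450: x_1* = 47.5314. Change: 47.5314 − 38.0251 = 9.5063.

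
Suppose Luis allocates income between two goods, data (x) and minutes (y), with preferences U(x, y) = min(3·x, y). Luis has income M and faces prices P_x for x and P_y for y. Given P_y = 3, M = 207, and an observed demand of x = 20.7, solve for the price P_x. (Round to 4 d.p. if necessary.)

P_x = 1

With perfect complements, no substitution: consume in ratio x:y = 1:3.
Budget: P_x·x + P_y·3·x = M, so (P_x + 3·P_y)·x = M.
Demand: x*(P_x,P_y,M) = M/(P_x + 3·P_y), y* = 3·M/(P_x + 3·P_y).
Set x* = 20.7 in the demand function and solve for P_x: P_x = 1.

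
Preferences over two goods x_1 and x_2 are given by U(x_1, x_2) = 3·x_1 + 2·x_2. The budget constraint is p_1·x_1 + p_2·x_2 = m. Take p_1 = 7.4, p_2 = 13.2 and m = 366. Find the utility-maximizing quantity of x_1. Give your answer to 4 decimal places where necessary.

x_1* = 49.4595

Linear utility — the consumer picks whichever good has higher MU/price: 3/7.4 = 0.4054 vs 2/13.2 = 0.1515.
x_1 gives more utility per dollar, so spend all income on x_1: x_1* = m/p_1, x_2* = 0.
Numerically: x_1* = 49.4595, x_2* = 0.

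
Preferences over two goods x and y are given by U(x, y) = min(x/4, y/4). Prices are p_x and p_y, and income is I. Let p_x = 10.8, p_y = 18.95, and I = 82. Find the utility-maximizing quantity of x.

Leontief preferences: the optimum is at the kink where x/4 = y/4, i.e. y = x.
Budget: p_x·x + p_y·x = I, so (4·p_x + 4·p_y)·x = 4·I.
Demand: x*(p_x,p_y,I) = 4·I/(4·p_x + 4·p_y), y* = 4·I/(4·p_x + 4·p_y).
Here 4·10.8 + 4·18.95 = 119, giving x* = 2.7563.

x* = 2.7563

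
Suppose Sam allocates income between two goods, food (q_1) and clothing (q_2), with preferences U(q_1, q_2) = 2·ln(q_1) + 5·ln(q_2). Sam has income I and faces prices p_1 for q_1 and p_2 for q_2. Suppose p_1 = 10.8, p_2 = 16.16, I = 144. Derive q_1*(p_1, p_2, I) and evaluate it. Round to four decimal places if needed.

MU_q_1/MU_q_2 = (2·q_2)/(5·q_1); tangency sets this equal to p_1/p_2.
Rearranging, p_2·q_2 = (5/2)·p_1·q_1. Substituting into the budget gives p_1·q_1·(1 + (5/2)) = I.
Demand: q_1*(p_1,p_2,I) = 2/7·I/p_1 and q_2* = 5/7·I/p_2.
At p_1=10.8, p_2=16.16, I=144: q_1* = 2/7·144/10.8 = 3.8095.

q_1* = 3.8095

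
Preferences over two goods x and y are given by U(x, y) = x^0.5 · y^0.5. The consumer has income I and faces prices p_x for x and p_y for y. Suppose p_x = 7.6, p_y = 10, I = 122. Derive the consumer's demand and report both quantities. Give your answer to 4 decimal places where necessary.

x* = 8.0263, y* = 6.1

At p_x=7.6, p_y=10, I=122: x* = 0.5·122/7.6 = 8.0263, y* = 6.1.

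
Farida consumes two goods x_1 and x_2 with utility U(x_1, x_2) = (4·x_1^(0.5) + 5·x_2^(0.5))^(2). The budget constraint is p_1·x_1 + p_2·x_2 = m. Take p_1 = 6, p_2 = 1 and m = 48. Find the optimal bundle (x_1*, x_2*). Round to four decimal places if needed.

x_1* = 0.7711, x_2* = 43.3735

MU_x_1 ∝ 4·x_1^(-0.5), MU_x_2 ∝ 5·x_2^(-0.5), so MRS = (4/5)·(x_2/x_1)^(0.5) = p_1/p_2.
Hence x_2/x_1 = ((5/4)·p_1/p_2)^(1/(0.5)), i.e. raised to the 2 power.
Substitute x_2 = (x_2/x_1)·x_1 into the budget: x_1* = m/(p_1 + p_2·(x_2/x_1)).
Numerically x_2/x_1 = 56.25, so x_1* = 48/(6 + 1·56.25) = 0.7711 and x_2* = 56.25·0.7711 = 43.3735.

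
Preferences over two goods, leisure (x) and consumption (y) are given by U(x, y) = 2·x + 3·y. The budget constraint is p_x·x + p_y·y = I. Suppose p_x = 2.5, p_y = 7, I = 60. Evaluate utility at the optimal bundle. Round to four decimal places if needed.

V = 48

Numerically: x* = 24, y* = 0.
Utility at the optimum: U(24, 0) = 48.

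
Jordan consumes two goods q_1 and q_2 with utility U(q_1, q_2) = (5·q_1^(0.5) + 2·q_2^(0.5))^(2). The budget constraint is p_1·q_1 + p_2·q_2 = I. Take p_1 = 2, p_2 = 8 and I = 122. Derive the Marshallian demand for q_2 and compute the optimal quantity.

MRS = MU_q_1/MU_q_2 = (5/2)·(q_2/q_1)^(0.5). Set equal to p_1/p_2.
Hence q_2/q_1 = ((2/5)·p_1/p_2)^(1/(0.5)), i.e. raised to the 2 power.
With the ratio pinned down, the budget gives q_1* = I/(p_1 + p_2·(q_2/q_1)) and q_2* = (q_2/q_1)·q_1*.
Numerically q_2/q_1 = 0.01, so q_1* = 122/(2 + 8·0.01) = 58.6538 and q_2* = 0.01·58.6538 = 0.5865.

q_2* = 0.5865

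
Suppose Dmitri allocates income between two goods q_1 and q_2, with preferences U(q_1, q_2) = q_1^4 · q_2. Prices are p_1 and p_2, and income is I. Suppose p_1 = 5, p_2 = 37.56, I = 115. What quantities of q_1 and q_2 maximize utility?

The MRS is 4·q_2/q_1. Set MRS = p_1/p_2.
Rearranging, p_2·q_2 = (1/4)·p_1·q_1. Substituting into the budget gives p_1·q_1·(1 + (1/4)) = I.
Demand: q_1*(p_1,p_2,I) = 0.8·I/p_1 and q_2* = 0.2·I/p_2.
At p_1=5, p_2=37.56, I=115: q_1* = 0.8·115/5 = 18.4, q_2* = 0.6124.

q_1* = 18.4, q_2* = 0.6124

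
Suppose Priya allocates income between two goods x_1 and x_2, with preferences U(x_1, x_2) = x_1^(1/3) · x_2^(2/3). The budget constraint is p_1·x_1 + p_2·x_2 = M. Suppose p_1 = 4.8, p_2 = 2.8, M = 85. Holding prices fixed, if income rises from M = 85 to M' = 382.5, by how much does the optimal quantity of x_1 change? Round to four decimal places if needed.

Δx_1* = 20.6597

The MRS is (1/2)·x_2/x_1. Set MRS = p_1/p_2.
Rearranging, p_2·x_2 = 2·p_1·x_1. Substituting into the budget gives p_1·x_1·(1 + 2) = M.
Demand: x_1*(p_1,p_2,M) = 1/3·M/p_1 and x_2* = 2/3·M/p_2.
At p_1=4.8, p_2=2.8, M=85: x_1* = 1/3·85/4.8 = 5.9028.
At M' = 382.5: x_1* = 26.5625. Change: 26.5625 − 5.9028 = 20.6597.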